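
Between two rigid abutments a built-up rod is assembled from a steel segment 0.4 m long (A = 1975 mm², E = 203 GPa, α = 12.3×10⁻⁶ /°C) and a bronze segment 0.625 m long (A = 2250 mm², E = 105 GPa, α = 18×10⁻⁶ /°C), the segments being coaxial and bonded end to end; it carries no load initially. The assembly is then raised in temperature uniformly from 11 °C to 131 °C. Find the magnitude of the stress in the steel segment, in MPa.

Free thermal expansion of the whole bar: Σ αᵢΔT Lᵢ = 12.3×10⁻⁶×120×400 + 18×10⁻⁶×120×625 = 1.94 mm.
Since the ends are fixed, an axial force P builds up, equal in every segment, with P · Σ Lᵢ/(AᵢEᵢ) = δ_free.
Σ Lᵢ/(AᵢEᵢ) = 400/(1975×203×10³) + 625/(2250×105×10³) = 3.643×10⁻⁶ mm/N.
So P = 1.94 / 3.643×10⁻⁶ = 532.6 kN, compressive.
σ_{steel} = P / A = 532600 / 1975 = 269.7 MPa.

σ ≈ 270 MPa (compressive)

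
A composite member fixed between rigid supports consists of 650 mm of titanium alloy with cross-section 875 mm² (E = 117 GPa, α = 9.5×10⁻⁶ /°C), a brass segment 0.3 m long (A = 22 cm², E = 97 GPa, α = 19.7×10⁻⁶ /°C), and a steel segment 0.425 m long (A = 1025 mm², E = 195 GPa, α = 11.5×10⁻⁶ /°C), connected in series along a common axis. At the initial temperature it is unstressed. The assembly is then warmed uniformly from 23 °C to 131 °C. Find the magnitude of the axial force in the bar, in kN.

Free thermal expansion of the whole bar: Σ αᵢΔT Lᵢ = 9.5×10⁻⁶×108×650 + 19.7×10⁻⁶×108×300 + 11.5×10⁻⁶×108×425 = 1.833 mm.
The rigid supports impose zero overall length change; the single axial force P common to all segments must satisfy P Σ Lᵢ/(AᵢEᵢ) = δ_free.
The series flexibility is Σ Lᵢ/(AᵢEᵢ) = 650/(875×117×10³) + 300/(2200×97×10³) + 425/(1025×195×10³) = 9.881×10⁻⁶ mm/N.
So P = 1.833 / 9.881×10⁻⁶ = 185.5 kN, compressive.

P ≈ 186 kN (compressive)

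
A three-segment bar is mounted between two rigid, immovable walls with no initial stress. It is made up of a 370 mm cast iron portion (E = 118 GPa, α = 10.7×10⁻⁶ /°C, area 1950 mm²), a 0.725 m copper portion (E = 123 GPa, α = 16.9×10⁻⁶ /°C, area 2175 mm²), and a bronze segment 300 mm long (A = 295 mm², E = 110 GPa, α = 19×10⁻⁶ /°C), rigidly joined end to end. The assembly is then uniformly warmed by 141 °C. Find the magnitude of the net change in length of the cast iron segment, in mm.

|ΔL| ≈ 0.192 mm

If the supports were absent, the total length change would be Σ αᵢΔT Lᵢ = 10.7×10⁻⁶×141×370 + 16.9×10⁻⁶×141×725 + 19×10⁻⁶×141×300 = 3.09 mm.
The walls prevent any net length change, so an axial force P (same in every segment) develops. Compatibility: P · Σ Lᵢ/(AᵢEᵢ) = δ_free.
Σ Lᵢ/(AᵢEᵢ) = 370/(1950×118×10³) + 725/(2175×123×10³) + 300/(295×110×10³) = 1.356×10⁻⁵ mm/N.
P = 3.09 / 1.356×10⁻⁵ = 227800 N = 227.8 kN, compressive.
For the cast iron segment, free thermal change = 10.7×10⁻⁶×141×370 = 0.5582 mm and elastic change from P = 227800×370/(1950×118×10³) = 0.3663 mm; these oppose, so the net change is 0.192 mm (segment lengthens).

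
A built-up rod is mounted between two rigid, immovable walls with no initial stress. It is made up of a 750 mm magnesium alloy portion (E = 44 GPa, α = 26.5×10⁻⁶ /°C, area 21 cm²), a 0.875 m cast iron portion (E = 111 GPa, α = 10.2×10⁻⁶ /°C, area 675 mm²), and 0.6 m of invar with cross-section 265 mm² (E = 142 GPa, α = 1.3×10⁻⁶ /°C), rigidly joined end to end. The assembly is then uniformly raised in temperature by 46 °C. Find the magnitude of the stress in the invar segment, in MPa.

With the walls removed the bar would change length by δ_free = Σ αᵢΔT Lᵢ = 26.5×10⁻⁶×46×750 + 10.2×10⁻⁶×46×875 + 1.3×10⁻⁶×46×600 = 1.361 mm.
The walls prevent any net length change, so an axial force P (same in every segment) develops. Compatibility: P · Σ Lᵢ/(AᵢEᵢ) = δ_free.
The series flexibility is Σ Lᵢ/(AᵢEᵢ) = 750/(2100×44×10³) + 875/(675×111×10³) + 600/(265×142×10³) = 3.574×10⁻⁵ mm/N.
P = 1.361 / 3.574×10⁻⁵ = 38070 N = 38.07 kN, compressive.
σ_{invar} = P / A = 38070 / 265 = 143.7 MPa.

σ ≈ 144 MPa (compressive)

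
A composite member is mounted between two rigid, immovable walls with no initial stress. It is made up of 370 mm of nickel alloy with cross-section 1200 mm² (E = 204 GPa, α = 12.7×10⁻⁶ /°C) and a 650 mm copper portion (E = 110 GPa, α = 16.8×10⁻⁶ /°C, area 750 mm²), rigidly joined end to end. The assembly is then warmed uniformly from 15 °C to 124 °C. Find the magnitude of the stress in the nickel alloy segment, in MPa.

σ ≈ 151 MPa (compressive)

With the walls removed the bar would change length by δ_free = Σ αᵢΔT Lᵢ = 12.7×10⁻⁶×109×370 + 16.8×10⁻⁶×109×650 = 1.702 mm.
Since the ends are fixed, an axial force P builds up, equal in every segment, with P · Σ Lᵢ/(AᵢEᵢ) = δ_free.
Σ Lᵢ/(AᵢEᵢ) = 370/(1200×204×10³) + 650/(750×110×10³) = 9.39×10⁻⁶ mm/N.
P = 1.702 / 9.39×10⁻⁶ = 181300 N = 181.3 kN, compressive.
σ_{nickel alloy} = P / A = 181300 / 1200 = 151.1 MPa.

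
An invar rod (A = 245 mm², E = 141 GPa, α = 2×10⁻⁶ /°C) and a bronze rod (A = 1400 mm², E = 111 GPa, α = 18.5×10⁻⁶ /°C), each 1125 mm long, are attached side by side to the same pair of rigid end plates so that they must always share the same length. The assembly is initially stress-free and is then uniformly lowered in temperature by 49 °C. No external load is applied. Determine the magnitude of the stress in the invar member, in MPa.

σ ≈ 93.3 MPa (compressive)

Equilibrium of a rigid end plate with no external load gives equal and opposite internal forces ±P in the two members. Since α_{bronze} > α_{invar}, cooling drives the bronze into tension and the invar into compression.
Setting the final lengths equal and cancelling L: (α₁ − α₂)ΔT = P/(A₁E₁) + P/(A₂E₂).
|α₁ − α₂|·ΔT = 16.5×10⁻⁶ × 49 = 0.0008085.
1/(A₁E₁) + 1/(A₂E₂) = 1/(245×141×10³) + 1/(1400×111×10³) = 3.538×10⁻⁸ N⁻¹.
So P = 0.0008085 / 3.538×10⁻⁸ = 22.85 kN.
σ_{invar} = P/A₁ = 22850/245 = 93.27 MPa, compressive.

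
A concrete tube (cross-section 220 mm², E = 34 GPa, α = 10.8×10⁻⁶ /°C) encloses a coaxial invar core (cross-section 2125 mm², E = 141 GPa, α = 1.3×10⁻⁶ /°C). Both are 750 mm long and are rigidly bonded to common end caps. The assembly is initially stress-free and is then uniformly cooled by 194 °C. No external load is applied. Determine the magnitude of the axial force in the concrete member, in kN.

P ≈ 13.4 kN (tensile in the concrete)

The concrete has the larger α, so on cooling it would change length more than the invar if both were free. The rigid plates force a common final length, so the concrete is put into tension and the invar into compression, with equal and opposite forces P (no external load).
Equating the net (thermal + elastic) strains gives |α₁ − α₂|·ΔT = P·[1/(A₁E₁) + 1/(A₂E₂)].
|α₁ − α₂|·ΔT = 9.5×10⁻⁶ × 194 = 0.001843.
1/(A₁E₁) + 1/(A₂E₂) = 1/(220×34×10³) + 1/(2125×141×10³) = 1.37×10⁻⁷ N⁻¹.
P = 0.001843 / 1.37×10⁻⁷ = 13450 N = 13.45 kN.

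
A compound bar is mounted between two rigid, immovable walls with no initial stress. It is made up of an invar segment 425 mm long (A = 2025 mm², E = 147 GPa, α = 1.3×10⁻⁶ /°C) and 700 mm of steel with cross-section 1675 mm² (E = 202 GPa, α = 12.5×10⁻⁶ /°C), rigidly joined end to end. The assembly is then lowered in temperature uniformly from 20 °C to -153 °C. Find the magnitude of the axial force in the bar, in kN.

Free thermal contraction of the whole bar: Σ αᵢΔT Lᵢ = 1.3×10⁻⁶×173×425 + 12.5×10⁻⁶×173×700 = 1.609 mm.
Since the ends are fixed, an axial force P builds up, equal in every segment, with P · Σ Lᵢ/(AᵢEᵢ) = δ_free.
Σ Lᵢ/(AᵢEᵢ) = 425/(2025×147×10³) + 700/(1675×202×10³) = 3.497×10⁻⁶ mm/N.
Hence P = δ_free / Σ(L/AE) = 1.609/3.497×10⁻⁶ = 460.3 kN (tensile).

P ≈ 460 kN (tensile)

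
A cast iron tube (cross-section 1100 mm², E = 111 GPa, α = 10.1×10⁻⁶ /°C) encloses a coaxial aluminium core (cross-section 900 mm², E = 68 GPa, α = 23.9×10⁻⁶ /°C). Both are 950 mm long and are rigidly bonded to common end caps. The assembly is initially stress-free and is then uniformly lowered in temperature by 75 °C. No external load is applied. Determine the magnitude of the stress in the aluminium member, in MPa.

σ ≈ 46.9 MPa (tensile)

The aluminium has the larger α, so on cooling it would change length more than the cast iron if both were free. The rigid plates force a common final length, so the aluminium is put into tension and the cast iron into compression, with equal and opposite forces P (no external load).
Setting the final lengths equal and cancelling L: (α₁ − α₂)ΔT = P/(A₁E₁) + P/(A₂E₂).
|α₁ − α₂|·ΔT = 13.8×10⁻⁶ × 75 = 0.001035.
1/(A₁E₁) + 1/(A₂E₂) = 1/(1100×111×10³) + 1/(900×68×10³) = 2.453×10⁻⁸ N⁻¹.
P = 0.001035 / 2.453×10⁻⁸ = 42190 N = 42.19 kN.
σ_{aluminium} = P/A₂ = 42190/900 = 46.88 MPa, tensile.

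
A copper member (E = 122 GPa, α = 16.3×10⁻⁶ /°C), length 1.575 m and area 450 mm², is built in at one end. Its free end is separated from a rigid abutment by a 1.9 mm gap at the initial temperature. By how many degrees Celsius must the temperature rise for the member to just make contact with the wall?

ΔT ≈ 74 °C

The gap closes when αΔT L = 1.9 mm, since the member is still unstressed at that instant.
ΔT = 1.9 / (16.3×10⁻⁶ × 1575) = 74.01 °C.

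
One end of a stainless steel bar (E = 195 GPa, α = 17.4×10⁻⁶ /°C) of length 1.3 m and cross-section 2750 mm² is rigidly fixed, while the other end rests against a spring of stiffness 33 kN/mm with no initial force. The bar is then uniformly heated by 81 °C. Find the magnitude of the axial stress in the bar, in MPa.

σ ≈ 20.4 MPa (compressive)

If the spring were absent the bar would lengthen by αΔT L = 17.4×10⁻⁶ × 81 × 1300 = 1.832 mm.
Let P be the compressive force at the spring. The bar shortens elastically by PL/(AE) and the spring compresses by P/k; together these equal δ_free.
So P = δ_free / [L/(AE) + 1/k] = 1.832 / [ 1300/(2750×195×10³) + 1/(33×10³) ].
P = 1.832 / 3.273×10⁻⁵ = 55980 N.
σ = P/A = 55980/2750 = 20.36 MPa.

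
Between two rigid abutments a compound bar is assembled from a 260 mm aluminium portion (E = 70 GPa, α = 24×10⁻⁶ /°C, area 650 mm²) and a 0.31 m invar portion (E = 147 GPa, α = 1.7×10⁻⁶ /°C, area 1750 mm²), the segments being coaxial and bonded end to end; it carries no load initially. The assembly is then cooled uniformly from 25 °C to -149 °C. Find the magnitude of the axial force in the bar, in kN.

P ≈ 170 kN (tensile)

Free thermal contraction of the whole bar: Σ αᵢΔT Lᵢ = 24×10⁻⁶×174×260 + 1.7×10⁻⁶×174×310 = 1.177 mm.
The walls prevent any net length change, so an axial force P (same in every segment) develops. Compatibility: P · Σ Lᵢ/(AᵢEᵢ) = δ_free.
The series flexibility is Σ Lᵢ/(AᵢEᵢ) = 260/(650×70×10³) + 310/(1750×147×10³) = 6.919×10⁻⁶ mm/N.
P = 1.177 / 6.919×10⁻⁶ = 170200 N = 170.2 kN, tensile.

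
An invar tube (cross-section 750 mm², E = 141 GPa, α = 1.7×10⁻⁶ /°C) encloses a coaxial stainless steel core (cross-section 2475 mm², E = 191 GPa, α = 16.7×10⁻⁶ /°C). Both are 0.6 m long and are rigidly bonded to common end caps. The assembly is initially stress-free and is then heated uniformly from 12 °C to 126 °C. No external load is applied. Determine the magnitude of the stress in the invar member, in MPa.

σ ≈ 197 MPa (tensile)

The stainless steel has the larger α, so on heating it would change length more than the invar if both were free. The rigid plates force a common final length, so the stainless steel is put into compression and the invar into tension, with equal and opposite forces P (no external load).
Compatibility of the two members (thermal + elastic change equal): (α₁ − α₂)ΔT = P·[1/(A₁E₁) + 1/(A₂E₂)].
|α₁ − α₂|·ΔT = 15×10⁻⁶ × 114 = 0.00171.
1/(A₁E₁) + 1/(A₂E₂) = 1/(750×141×10³) + 1/(2475×191×10³) = 1.157×10⁻⁸ N⁻¹.
So P = 0.00171 / 1.157×10⁻⁸ = 147.8 kN.
σ_{invar} = P/A₁ = 147800/750 = 197 MPa, tensile.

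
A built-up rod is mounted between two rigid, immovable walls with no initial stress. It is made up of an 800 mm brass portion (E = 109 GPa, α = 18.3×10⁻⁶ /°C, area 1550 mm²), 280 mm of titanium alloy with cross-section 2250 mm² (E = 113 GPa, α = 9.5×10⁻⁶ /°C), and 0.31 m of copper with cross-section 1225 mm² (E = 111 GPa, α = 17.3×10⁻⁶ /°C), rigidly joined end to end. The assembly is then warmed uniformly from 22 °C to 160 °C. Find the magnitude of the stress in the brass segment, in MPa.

σ ≈ 249 MPa (compressive)

With the walls removed the bar would change length by δ_free = Σ αᵢΔT Lᵢ = 18.3×10⁻⁶×138×800 + 9.5×10⁻⁶×138×280 + 17.3×10⁻⁶×138×310 = 3.127 mm.
The walls prevent any net length change, so an axial force P (same in every segment) develops. Compatibility: P · Σ Lᵢ/(AᵢEᵢ) = δ_free.
The series flexibility is Σ Lᵢ/(AᵢEᵢ) = 800/(1550×109×10³) + 280/(2250×113×10³) + 310/(1225×111×10³) = 8.116×10⁻⁶ mm/N.
Hence P = δ_free / Σ(L/AE) = 3.127/8.116×10⁻⁶ = 385.3 kN (compressive).
σ_{brass} = P / A = 385300 / 1550 = 248.6 MPa.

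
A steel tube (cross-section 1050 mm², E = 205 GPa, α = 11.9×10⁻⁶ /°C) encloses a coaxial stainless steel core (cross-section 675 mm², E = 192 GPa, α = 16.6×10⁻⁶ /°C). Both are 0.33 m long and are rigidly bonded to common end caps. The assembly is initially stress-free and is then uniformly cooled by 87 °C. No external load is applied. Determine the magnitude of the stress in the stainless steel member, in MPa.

σ ≈ 49 MPa (tensile)

Both members must finish at the same length. With the larger α, the stainless steel tends to over-contract; the plates restrain it, putting the stainless steel in tension and the steel in compression. With no external load the two internal forces are equal and opposite, magnitude P.
Equating the net (thermal + elastic) strains gives |α₁ − α₂|·ΔT = P·[1/(A₁E₁) + 1/(A₂E₂)].
|α₁ − α₂|·ΔT = 4.7×10⁻⁶ × 87 = 0.0004089.
1/(A₁E₁) + 1/(A₂E₂) = 1/(1050×205×10³) + 1/(675×192×10³) = 1.236×10⁻⁸ N⁻¹.
P = 0.0004089 / 1.236×10⁻⁸ = 33080 N = 33.08 kN.
σ_{stainless steel} = P/A₂ = 33080/675 = 49 MPa, tensile.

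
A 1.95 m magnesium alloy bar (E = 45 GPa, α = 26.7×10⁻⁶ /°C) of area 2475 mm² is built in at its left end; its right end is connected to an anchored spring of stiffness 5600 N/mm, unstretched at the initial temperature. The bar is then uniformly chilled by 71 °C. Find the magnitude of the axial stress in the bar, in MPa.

σ ≈ 7.62 MPa (tensile)

If the spring were absent the bar would shorten by αΔT L = 26.7×10⁻⁶ × 71 × 1950 = 3.697 mm.
Let P be the tensile force in the spring. The bar extends elastically by PL/(AE) and the spring stretches by P/k; together these equal δ_free.
So P = δ_free / [L/(AE) + 1/k] = 3.697 / [ 1950/(2475×45×10³) + 1/(5600) ].
P = 3.697 / 0.0001961 = 18850 N.
σ = P/A = 18850/2475 = 7.617 MPa.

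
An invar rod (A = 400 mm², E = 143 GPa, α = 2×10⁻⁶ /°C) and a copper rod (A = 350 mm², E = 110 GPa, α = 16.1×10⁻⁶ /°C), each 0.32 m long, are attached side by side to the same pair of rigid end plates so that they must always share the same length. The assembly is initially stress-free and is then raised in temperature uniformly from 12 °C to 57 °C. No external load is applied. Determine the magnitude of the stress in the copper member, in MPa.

σ ≈ 41.7 MPa (compressive)

Both members must finish at the same length. With the larger α, the copper tends to over-expand; the plates restrain it, putting the copper in compression and the invar in tension. With no external load the two internal forces are equal and opposite, magnitude P.
Setting the final lengths equal and cancelling L: (α₁ − α₂)ΔT = P/(A₁E₁) + P/(A₂E₂).
|α₁ − α₂|·ΔT = 14.1×10⁻⁶ × 45 = 0.0006345.
1/(A₁E₁) + 1/(A₂E₂) = 1/(400×143×10³) + 1/(350×110×10³) = 4.346×10⁻⁸ N⁻¹.
P = 0.0006345 / 4.346×10⁻⁸ = 14600 N = 14.6 kN.
σ_{copper} = P/A₂ = 14600/350 = 41.72 MPa, compressive.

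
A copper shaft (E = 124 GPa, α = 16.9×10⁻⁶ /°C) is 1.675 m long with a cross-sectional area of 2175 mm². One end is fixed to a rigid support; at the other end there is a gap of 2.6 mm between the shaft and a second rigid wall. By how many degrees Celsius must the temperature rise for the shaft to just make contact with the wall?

Contact occurs when the free expansion equals the gap: αΔT L = 2.6 mm.
ΔT = 2.6 / (16.9×10⁻⁶ × 1675) = 91.85 °C.

ΔT ≈ 91.8 °C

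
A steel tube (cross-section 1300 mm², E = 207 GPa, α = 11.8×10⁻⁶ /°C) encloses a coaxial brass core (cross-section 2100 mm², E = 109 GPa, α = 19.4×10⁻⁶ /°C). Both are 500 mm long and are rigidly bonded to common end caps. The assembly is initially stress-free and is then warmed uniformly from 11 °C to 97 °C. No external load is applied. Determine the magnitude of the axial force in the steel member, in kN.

P ≈ 80.8 kN (tensile in the steel)

Equilibrium of a rigid end plate with no external load gives equal and opposite internal forces ±P in the two members. Since α_{brass} > α_{steel}, heating drives the brass into compression and the steel into tension.
Equating the net (thermal + elastic) strains gives |α₁ − α₂|·ΔT = P·[1/(A₁E₁) + 1/(A₂E₂)].
|α₁ − α₂|·ΔT = 7.6×10⁻⁶ × 86 = 0.0006536.
1/(A₁E₁) + 1/(A₂E₂) = 1/(1300×207×10³) + 1/(2100×109×10³) = 8.085×10⁻⁹ N⁻¹.
P = 0.0006536 / 8.085×10⁻⁹ = 80840 N = 80.84 kN.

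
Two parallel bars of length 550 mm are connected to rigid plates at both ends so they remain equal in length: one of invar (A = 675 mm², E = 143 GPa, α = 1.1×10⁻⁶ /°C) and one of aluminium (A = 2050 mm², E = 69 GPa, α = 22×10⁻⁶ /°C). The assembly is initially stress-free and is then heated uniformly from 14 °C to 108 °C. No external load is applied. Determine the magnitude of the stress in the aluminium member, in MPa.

Equilibrium of a rigid end plate with no external load gives equal and opposite internal forces ±P in the two members. Since α_{aluminium} > α_{invar}, heating drives the aluminium into compression and the invar into tension.
Setting the final lengths equal and cancelling L: (α₁ − α₂)ΔT = P/(A₁E₁) + P/(A₂E₂).
|α₁ − α₂|·ΔT = 20.9×10⁻⁶ × 94 = 0.001965.
1/(A₁E₁) + 1/(A₂E₂) = 1/(675×143×10³) + 1/(2050×69×10³) = 1.743×10⁻⁸ N⁻¹.
So P = 0.001965 / 1.743×10⁻⁸ = 112.7 kN.
σ_{aluminium} = P/A₂ = 112700/2050 = 54.98 MPa, compressive.

σ ≈ 55 MPa (compressive)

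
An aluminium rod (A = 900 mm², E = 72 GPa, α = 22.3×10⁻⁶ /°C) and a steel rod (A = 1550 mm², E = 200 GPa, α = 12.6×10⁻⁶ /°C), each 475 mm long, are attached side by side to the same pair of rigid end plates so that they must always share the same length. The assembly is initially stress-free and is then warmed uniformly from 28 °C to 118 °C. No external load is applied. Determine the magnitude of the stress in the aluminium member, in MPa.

σ ≈ 52 MPa (compressive)

The aluminium has the larger α, so on heating it would change length more than the steel if both were free. The rigid plates force a common final length, so the aluminium is put into compression and the steel into tension, with equal and opposite forces P (no external load).
Compatibility of the two members (thermal + elastic change equal): (α₁ − α₂)ΔT = P·[1/(A₁E₁) + 1/(A₂E₂)].
|α₁ − α₂|·ΔT = 9.7×10⁻⁶ × 90 = 0.000873.
1/(A₁E₁) + 1/(A₂E₂) = 1/(900×72×10³) + 1/(1550×200×10³) = 1.866×10⁻⁸ N⁻¹.
P = 0.000873 / 1.866×10⁻⁸ = 46790 N = 46.79 kN.
σ_{aluminium} = P/A₁ = 46790/900 = 51.99 MPa, compressive.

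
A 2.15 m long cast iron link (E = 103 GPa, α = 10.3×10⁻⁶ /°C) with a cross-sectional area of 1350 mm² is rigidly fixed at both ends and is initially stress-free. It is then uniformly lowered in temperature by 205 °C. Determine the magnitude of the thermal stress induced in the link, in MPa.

Because both ends are immovable the net strain is zero, and the suppressed thermal strain is αΔT = 10.3×10⁻⁶ × 205 = 2111.5×10⁻⁶.
σ = EαΔT = 103×10³ × 10.3×10⁻⁶ × 205 = 217.5 MPa (tensile; the link is trying to contract).

σ ≈ 217 MPa (tensile)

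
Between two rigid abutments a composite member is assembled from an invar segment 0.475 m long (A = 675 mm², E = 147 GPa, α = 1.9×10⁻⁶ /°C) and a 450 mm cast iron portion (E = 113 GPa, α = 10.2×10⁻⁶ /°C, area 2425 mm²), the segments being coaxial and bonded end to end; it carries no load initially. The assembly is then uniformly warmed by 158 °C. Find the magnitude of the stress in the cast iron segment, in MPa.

If the supports were absent, the total length change would be Σ αᵢΔT Lᵢ = 1.9×10⁻⁶×158×475 + 10.2×10⁻⁶×158×450 = 0.8678 mm.
The walls prevent any net length change, so an axial force P (same in every segment) develops. Compatibility: P · Σ Lᵢ/(AᵢEᵢ) = δ_free.
Σ Lᵢ/(AᵢEᵢ) = 475/(675×147×10³) + 450/(2425×113×10³) = 6.429×10⁻⁶ mm/N.
So P = 0.8678 / 6.429×10⁻⁶ = 135 kN, compressive.
σ_{cast iron} = P / A = 135000 / 2425 = 55.66 MPa.

σ ≈ 55.7 MPa (compressive)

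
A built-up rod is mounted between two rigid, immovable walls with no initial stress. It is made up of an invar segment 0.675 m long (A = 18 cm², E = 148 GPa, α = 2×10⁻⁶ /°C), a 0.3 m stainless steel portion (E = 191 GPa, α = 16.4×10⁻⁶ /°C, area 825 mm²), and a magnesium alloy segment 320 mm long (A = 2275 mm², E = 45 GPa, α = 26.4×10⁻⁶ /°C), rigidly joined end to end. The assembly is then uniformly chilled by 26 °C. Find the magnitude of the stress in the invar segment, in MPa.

σ ≈ 28.1 MPa (tensile)

If the supports were absent, the total length change would be Σ αᵢΔT Lᵢ = 2×10⁻⁶×26×675 + 16.4×10⁻⁶×26×300 + 26.4×10⁻⁶×26×320 = 0.3827 mm.
Since the ends are fixed, an axial force P builds up, equal in every segment, with P · Σ Lᵢ/(AᵢEᵢ) = δ_free.
Σ Lᵢ/(AᵢEᵢ) = 675/(1800×148×10³) + 300/(825×191×10³) + 320/(2275×45×10³) = 7.563×10⁻⁶ mm/N.
P = 0.3827 / 7.563×10⁻⁶ = 50590 N = 50.59 kN, tensile.
σ_{invar} = P / A = 50590 / 1800 = 28.11 MPa.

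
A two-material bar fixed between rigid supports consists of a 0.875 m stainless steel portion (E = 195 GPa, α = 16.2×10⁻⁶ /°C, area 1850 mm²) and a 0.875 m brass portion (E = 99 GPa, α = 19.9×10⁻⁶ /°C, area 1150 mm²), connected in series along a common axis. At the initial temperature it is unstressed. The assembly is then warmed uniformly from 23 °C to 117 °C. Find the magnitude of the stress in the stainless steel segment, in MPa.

σ ≈ 159 MPa (compressive)

If the supports were absent, the total length change would be Σ αᵢΔT Lᵢ = 16.2×10⁻⁶×94×875 + 19.9×10⁻⁶×94×875 = 2.969 mm.
The walls prevent any net length change, so an axial force P (same in every segment) develops. Compatibility: P · Σ Lᵢ/(AᵢEᵢ) = δ_free.
Σ Lᵢ/(AᵢEᵢ) = 875/(1850×195×10³) + 875/(1150×99×10³) = 1.011×10⁻⁵ mm/N.
So P = 2.969 / 1.011×10⁻⁵ = 293.7 kN, compressive.
σ_{stainless steel} = P / A = 293700 / 1850 = 158.7 MPa.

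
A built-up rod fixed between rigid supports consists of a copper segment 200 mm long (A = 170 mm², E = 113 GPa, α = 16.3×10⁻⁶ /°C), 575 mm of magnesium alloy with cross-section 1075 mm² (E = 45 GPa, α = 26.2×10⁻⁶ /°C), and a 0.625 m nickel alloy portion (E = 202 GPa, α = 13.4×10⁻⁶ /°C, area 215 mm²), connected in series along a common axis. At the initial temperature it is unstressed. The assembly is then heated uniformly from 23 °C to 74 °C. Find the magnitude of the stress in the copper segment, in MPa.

σ ≈ 218 MPa (compressive)

Free thermal expansion of the whole bar: Σ αᵢΔT Lᵢ = 16.3×10⁻⁶×51×200 + 26.2×10⁻⁶×51×575 + 13.4×10⁻⁶×51×625 = 1.362 mm.
The rigid supports impose zero overall length change; the single axial force P common to all segments must satisfy P Σ Lᵢ/(AᵢEᵢ) = δ_free.
Σ Lᵢ/(AᵢEᵢ) = 200/(170×113×10³) + 575/(1075×45×10³) + 625/(215×202×10³) = 3.669×10⁻⁵ mm/N.
So P = 1.362 / 3.669×10⁻⁵ = 37.12 kN, compressive.
σ_{copper} = P / A = 37120 / 170 = 218.3 MPa.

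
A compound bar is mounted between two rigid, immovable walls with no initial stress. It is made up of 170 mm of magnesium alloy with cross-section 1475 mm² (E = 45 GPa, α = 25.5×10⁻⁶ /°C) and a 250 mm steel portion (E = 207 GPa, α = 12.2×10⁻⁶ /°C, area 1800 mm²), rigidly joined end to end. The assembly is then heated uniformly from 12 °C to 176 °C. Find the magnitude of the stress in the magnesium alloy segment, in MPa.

σ ≈ 254 MPa (compressive)

If the supports were absent, the total length change would be Σ αᵢΔT Lᵢ = 25.5×10⁻⁶×164×170 + 12.2×10⁻⁶×164×250 = 1.211 mm.
Since the ends are fixed, an axial force P builds up, equal in every segment, with P · Σ Lᵢ/(AᵢEᵢ) = δ_free.
Σ Lᵢ/(AᵢEᵢ) = 170/(1475×45×10³) + 250/(1800×207×10³) = 3.232×10⁻⁶ mm/N.
Hence P = δ_free / Σ(L/AE) = 1.211/3.232×10⁻⁶ = 374.7 kN (compressive).
σ_{magnesium alloy} = P / A = 374700 / 1475 = 254 MPa.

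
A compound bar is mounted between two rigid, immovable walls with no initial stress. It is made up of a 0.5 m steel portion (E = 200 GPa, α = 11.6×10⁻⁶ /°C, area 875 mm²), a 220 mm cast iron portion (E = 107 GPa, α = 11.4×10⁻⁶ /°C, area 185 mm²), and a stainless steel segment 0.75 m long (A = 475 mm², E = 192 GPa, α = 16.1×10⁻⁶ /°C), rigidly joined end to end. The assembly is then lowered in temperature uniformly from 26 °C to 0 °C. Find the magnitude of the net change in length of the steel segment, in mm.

|ΔL| ≈ 0.0826 mm

With the walls removed the bar would change length by δ_free = Σ αᵢΔT Lᵢ = 11.6×10⁻⁶×26×500 + 11.4×10⁻⁶×26×220 + 16.1×10⁻⁶×26×750 = 0.53 mm.
The rigid supports impose zero overall length change; the single axial force P common to all segments must satisfy P Σ Lᵢ/(AᵢEᵢ) = δ_free.
The series flexibility is Σ Lᵢ/(AᵢEᵢ) = 500/(875×200×10³) + 220/(185×107×10³) + 750/(475×192×10³) = 2.219×10⁻⁵ mm/N.
P = 0.53 / 2.219×10⁻⁵ = 23880 N = 23.88 kN, tensile.
For the steel segment, free thermal change = 11.6×10⁻⁶×26×500 = 0.1508 mm and elastic change from P = 23880×500/(875×200×10³) = 0.06822 mm; these oppose, so the net change is 0.0826 mm (segment shortens).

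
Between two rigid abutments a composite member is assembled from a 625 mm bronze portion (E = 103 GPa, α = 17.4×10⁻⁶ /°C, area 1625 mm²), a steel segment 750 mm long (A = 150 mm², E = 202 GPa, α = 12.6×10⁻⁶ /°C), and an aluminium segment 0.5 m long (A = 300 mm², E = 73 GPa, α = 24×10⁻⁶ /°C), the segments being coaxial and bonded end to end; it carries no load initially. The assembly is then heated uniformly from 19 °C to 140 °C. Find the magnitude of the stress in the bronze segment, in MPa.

With the walls removed the bar would change length by δ_free = Σ αᵢΔT Lᵢ = 17.4×10⁻⁶×121×625 + 12.6×10⁻⁶×121×750 + 24×10⁻⁶×121×500 = 3.911 mm.
The rigid supports impose zero overall length change; the single axial force P common to all segments must satisfy P Σ Lᵢ/(AᵢEᵢ) = δ_free.
Σ Lᵢ/(AᵢEᵢ) = 625/(1625×103×10³) + 750/(150×202×10³) + 500/(300×73×10³) = 5.132×10⁻⁵ mm/N.
So P = 3.911 / 5.132×10⁻⁵ = 76.22 kN, compressive.
σ_{bronze} = P / A = 76220 / 1625 = 46.9 MPa.

σ ≈ 46.9 MPa (compressive)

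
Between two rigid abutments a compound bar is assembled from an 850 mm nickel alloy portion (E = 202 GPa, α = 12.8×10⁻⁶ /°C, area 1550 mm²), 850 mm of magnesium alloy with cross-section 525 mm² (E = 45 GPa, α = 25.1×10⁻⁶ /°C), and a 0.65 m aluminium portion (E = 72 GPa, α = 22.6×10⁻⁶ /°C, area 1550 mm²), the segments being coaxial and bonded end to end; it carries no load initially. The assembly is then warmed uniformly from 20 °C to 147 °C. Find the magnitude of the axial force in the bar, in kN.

Free thermal expansion of the whole bar: Σ αᵢΔT Lᵢ = 12.8×10⁻⁶×127×850 + 25.1×10⁻⁶×127×850 + 22.6×10⁻⁶×127×650 = 5.957 mm.
The walls prevent any net length change, so an axial force P (same in every segment) develops. Compatibility: P · Σ Lᵢ/(AᵢEᵢ) = δ_free.
The series flexibility is Σ Lᵢ/(AᵢEᵢ) = 850/(1550×202×10³) + 850/(525×45×10³) + 650/(1550×72×10³) = 4.452×10⁻⁵ mm/N.
P = 5.957 / 4.452×10⁻⁵ = 133800 N = 133.8 kN, compressive.

P ≈ 134 kN (compressive)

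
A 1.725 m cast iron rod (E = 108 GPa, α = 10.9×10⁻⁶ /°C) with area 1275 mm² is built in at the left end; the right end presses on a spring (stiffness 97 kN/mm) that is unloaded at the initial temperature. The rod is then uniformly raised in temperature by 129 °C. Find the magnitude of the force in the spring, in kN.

If the spring were absent the rod would lengthen by αΔT L = 10.9×10⁻⁶ × 129 × 1725 = 2.426 mm.
Let P be the compressive force at the spring. The rod shortens elastically by PL/(AE) and the spring compresses by P/k; together these equal δ_free.
So P = δ_free / [L/(AE) + 1/k] = 2.426 / [ 1725/(1275×108×10³) + 1/(97×10³) ].
P = 2.426 / 2.284×10⁻⁵ = 106200 N.

P ≈ 106 kN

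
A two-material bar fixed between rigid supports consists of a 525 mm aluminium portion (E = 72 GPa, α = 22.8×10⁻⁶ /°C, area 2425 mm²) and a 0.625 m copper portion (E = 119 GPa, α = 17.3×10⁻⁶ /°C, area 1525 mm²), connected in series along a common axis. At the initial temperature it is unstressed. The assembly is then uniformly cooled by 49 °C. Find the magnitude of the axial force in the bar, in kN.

Free thermal contraction of the whole bar: Σ αᵢΔT Lᵢ = 22.8×10⁻⁶×49×525 + 17.3×10⁻⁶×49×625 = 1.116 mm.
The walls prevent any net length change, so an axial force P (same in every segment) develops. Compatibility: P · Σ Lᵢ/(AᵢEᵢ) = δ_free.
The series flexibility is Σ Lᵢ/(AᵢEᵢ) = 525/(2425×72×10³) + 625/(1525×119×10³) = 6.451×10⁻⁶ mm/N.
P = 1.116 / 6.451×10⁻⁶ = 173100 N = 173.1 kN, tensile.

P ≈ 173 kN (tensile)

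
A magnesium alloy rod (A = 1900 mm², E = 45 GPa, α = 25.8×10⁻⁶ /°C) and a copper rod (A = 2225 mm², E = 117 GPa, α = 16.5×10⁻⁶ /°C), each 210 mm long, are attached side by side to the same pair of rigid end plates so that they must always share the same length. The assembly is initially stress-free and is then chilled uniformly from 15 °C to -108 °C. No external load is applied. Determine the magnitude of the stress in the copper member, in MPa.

σ ≈ 33.1 MPa (compressive)

The magnesium alloy has the larger α, so on cooling it would change length more than the copper if both were free. The rigid plates force a common final length, so the magnesium alloy is put into tension and the copper into compression, with equal and opposite forces P (no external load).
Equating the net (thermal + elastic) strains gives |α₁ − α₂|·ΔT = P·[1/(A₁E₁) + 1/(A₂E₂)].
|α₁ − α₂|·ΔT = 9.3×10⁻⁶ × 123 = 0.001144.
1/(A₁E₁) + 1/(A₂E₂) = 1/(1900×45×10³) + 1/(2225×117×10³) = 1.554×10⁻⁸ N⁻¹.
So P = 0.001144 / 1.554×10⁻⁸ = 73.62 kN.
σ_{copper} = P/A₂ = 73620/2225 = 33.09 MPa, compressive.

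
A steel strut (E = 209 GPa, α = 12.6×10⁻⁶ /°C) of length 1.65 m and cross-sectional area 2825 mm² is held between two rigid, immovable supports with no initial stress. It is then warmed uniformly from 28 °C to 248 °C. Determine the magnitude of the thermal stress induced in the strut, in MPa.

σ ≈ 579 MPa (compressive)

With length fixed, the mechanical strain must cancel the thermal strain αΔT = 12.6×10⁻⁶ × 220 = 2772×10⁻⁶.
σ = EαΔT = 209×10³ × 12.6×10⁻⁶ × 220 = 579.3 MPa (compressive; the strut is trying to expand).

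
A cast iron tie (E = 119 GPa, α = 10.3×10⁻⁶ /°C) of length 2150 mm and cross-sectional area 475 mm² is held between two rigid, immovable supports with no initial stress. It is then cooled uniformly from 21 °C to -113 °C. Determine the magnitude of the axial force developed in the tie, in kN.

P ≈ 78 kN (tensile)

With zero net strain, σ = E·αΔT = 119 GPa × 10.3×10⁻⁶ × 134 = 164.2 MPa.
Then P = σA = 164.2 × 475 mm² = 78.02 kN, tensile.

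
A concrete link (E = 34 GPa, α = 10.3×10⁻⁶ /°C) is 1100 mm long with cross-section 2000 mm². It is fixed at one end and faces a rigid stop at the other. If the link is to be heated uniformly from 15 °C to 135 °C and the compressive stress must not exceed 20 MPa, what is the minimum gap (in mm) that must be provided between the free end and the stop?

Free expansion if unrestrained: δ_free = αΔT L = 10.3×10⁻⁶ × 120 × 1100 = 1.36 mm.
At the allowable stress the elastic shortening the wall may impose is σL/E = 20 × 1100 / (34×10³) = 0.6471 mm.
So the gap has to take up the difference, g_min = δ_free − σL/E = 1.36 − 0.6471 = 0.7125 mm.

g ≈ 0.713 mm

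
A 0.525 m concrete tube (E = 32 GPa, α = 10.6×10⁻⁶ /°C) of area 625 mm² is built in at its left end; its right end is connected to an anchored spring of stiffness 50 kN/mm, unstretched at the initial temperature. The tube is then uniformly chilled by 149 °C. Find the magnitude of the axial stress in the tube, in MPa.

σ ≈ 28.7 MPa (tensile)

If the spring were absent the tube would shorten by αΔT L = 10.6×10⁻⁶ × 149 × 525 = 0.8292 mm.
Let P be the tensile force in the spring. The tube extends elastically by PL/(AE) and the spring stretches by P/k; together these equal δ_free.
P [ L/(AE) + 1/k ] = δ_free → P [ 525/(625×32×10³) + 1/(50×10³) ] = 0.8292.
P = 0.8292 / 4.625×10⁻⁵ = 17930 N.
σ = P/A = 17930/625 = 28.69 MPa.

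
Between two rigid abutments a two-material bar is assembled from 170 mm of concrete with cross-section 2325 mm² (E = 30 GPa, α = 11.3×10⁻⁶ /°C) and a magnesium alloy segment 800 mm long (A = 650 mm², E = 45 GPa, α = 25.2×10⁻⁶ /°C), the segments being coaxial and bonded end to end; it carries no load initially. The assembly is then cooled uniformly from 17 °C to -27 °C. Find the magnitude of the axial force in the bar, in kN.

Free thermal contraction of the whole bar: Σ αᵢΔT Lᵢ = 11.3×10⁻⁶×44×170 + 25.2×10⁻⁶×44×800 = 0.9716 mm.
Since the ends are fixed, an axial force P builds up, equal in every segment, with P · Σ Lᵢ/(AᵢEᵢ) = δ_free.
The series flexibility is Σ Lᵢ/(AᵢEᵢ) = 170/(2325×30×10³) + 800/(650×45×10³) = 2.979×10⁻⁵ mm/N.
Hence P = δ_free / Σ(L/AE) = 0.9716/2.979×10⁻⁵ = 32.62 kN (tensile).

P ≈ 32.6 kN (tensile)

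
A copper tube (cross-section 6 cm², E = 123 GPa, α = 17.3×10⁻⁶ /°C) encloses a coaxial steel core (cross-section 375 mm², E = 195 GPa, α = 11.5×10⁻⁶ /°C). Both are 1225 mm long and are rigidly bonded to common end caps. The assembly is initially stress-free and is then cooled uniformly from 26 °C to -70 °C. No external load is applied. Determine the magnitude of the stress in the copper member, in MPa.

The copper has the larger α, so on cooling it would change length more than the steel if both were free. The rigid plates force a common final length, so the copper is put into tension and the steel into compression, with equal and opposite forces P (no external load).
Compatibility of the two members (thermal + elastic change equal): (α₁ − α₂)ΔT = P·[1/(A₁E₁) + 1/(A₂E₂)].
|α₁ − α₂|·ΔT = 5.8×10⁻⁶ × 96 = 0.0005568.
1/(A₁E₁) + 1/(A₂E₂) = 1/(600×123×10³) + 1/(375×195×10³) = 2.723×10⁻⁸ N⁻¹.
P = 0.0005568 / 2.723×10⁻⁸ = 20450 N = 20.45 kN.
σ_{copper} = P/A₁ = 20450/600 = 34.09 MPa, tensile.

σ ≈ 34.1 MPa (tensile)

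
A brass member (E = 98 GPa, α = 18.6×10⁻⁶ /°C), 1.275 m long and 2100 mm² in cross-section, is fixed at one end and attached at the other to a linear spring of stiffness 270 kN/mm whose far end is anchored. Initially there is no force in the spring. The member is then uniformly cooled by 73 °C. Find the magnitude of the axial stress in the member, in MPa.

σ ≈ 83.3 MPa (tensile)

Free thermal contraction: δ_free = αΔT L = 18.6×10⁻⁶ × 73 × 1275 = 1.731 mm.
With a force P in the spring, the elastic change of the member is PL/(AE) and that of the spring is P/k; compatibility requires their sum to equal δ_free.
P [ L/(AE) + 1/k ] = δ_free → P [ 1275/(2100×98×10³) + 1/(270×10³) ] = 1.731.
P = 1.731 / 9.899×10⁻⁶ = 174900 N.
σ = P/A = 174900/2100 = 83.28 MPa.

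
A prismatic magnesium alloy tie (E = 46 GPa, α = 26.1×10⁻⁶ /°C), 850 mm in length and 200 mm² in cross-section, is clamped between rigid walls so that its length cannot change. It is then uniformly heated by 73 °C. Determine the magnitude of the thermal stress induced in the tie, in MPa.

Because both ends are immovable the net strain is zero, and the suppressed thermal strain is αΔT = 26.1×10⁻⁶ × 73 = 1905.3×10⁻⁶.
σ = EαΔT = 46×10³ × 26.1×10⁻⁶ × 73 = 87.64 MPa (compressive; the tie is trying to expand).

σ ≈ 87.6 MPa (compressive)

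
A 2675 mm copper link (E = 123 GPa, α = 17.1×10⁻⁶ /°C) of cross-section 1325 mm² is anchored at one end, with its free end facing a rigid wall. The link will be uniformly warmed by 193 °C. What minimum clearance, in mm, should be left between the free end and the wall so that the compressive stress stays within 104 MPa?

Free expansion if unrestrained: δ_free = αΔT L = 17.1×10⁻⁶ × 193 × 2675 = 8.828 mm.
A stress of 104 MPa corresponds to the wall pushing the link back by σL/E = 104×2675/(123×10³) = 2.262 mm.
So the gap has to take up the difference, g_min = δ_free − σL/E = 8.828 − 2.262 = 6.567 mm.

g ≈ 6.57 mm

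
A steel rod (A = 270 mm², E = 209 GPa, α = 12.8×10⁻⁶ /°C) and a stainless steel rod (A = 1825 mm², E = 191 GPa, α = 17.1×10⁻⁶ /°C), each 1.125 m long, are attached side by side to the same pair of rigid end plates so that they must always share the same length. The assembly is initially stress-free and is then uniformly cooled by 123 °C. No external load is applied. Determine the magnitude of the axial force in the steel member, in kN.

The stainless steel has the larger α, so on cooling it would change length more than the steel if both were free. The rigid plates force a common final length, so the stainless steel is put into tension and the steel into compression, with equal and opposite forces P (no external load).
Compatibility of the two members (thermal + elastic change equal): (α₁ − α₂)ΔT = P·[1/(A₁E₁) + 1/(A₂E₂)].
|α₁ − α₂|·ΔT = 4.3×10⁻⁶ × 123 = 0.0005289.
1/(A₁E₁) + 1/(A₂E₂) = 1/(270×209×10³) + 1/(1825×191×10³) = 2.059×10⁻⁸ N⁻¹.
P = 0.0005289 / 2.059×10⁻⁸ = 25690 N = 25.69 kN.

P ≈ 25.7 kN (compressive in the steel)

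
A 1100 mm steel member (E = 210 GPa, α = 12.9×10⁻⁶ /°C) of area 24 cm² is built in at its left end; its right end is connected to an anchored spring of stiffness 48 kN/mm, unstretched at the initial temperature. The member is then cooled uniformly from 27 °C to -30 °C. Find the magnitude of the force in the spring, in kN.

P ≈ 35.1 kN

The unrestrained thermal change is αΔT L = 12.9×10⁻⁶ × 57 × 1100 = 0.8088 mm.
With a force P in the spring, the elastic change of the member is PL/(AE) and that of the spring is P/k; compatibility requires their sum to equal δ_free.
P [ L/(AE) + 1/k ] = δ_free → P [ 1100/(2400×210×10³) + 1/(48×10³) ] = 0.8088.
P = 0.8088 / 2.302×10⁻⁵ = 35140 N.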